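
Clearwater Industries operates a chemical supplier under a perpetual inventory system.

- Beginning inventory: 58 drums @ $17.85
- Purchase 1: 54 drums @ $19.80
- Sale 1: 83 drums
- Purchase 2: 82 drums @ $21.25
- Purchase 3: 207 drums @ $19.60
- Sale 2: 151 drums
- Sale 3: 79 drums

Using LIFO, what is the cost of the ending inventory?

Ending inventory = $1,771.40

Sale 1 (83) [LIFO — newest first]: 54 @ $19.80 + 29 @ $17.85 = $1,586.85
Sale 2 (151) [LIFO — newest first]: 151 @ $19.60 = $2,959.60
Sale 3 (79) [LIFO — newest first]: 56 @ $19.60 + 23 @ $21.25 = $1,586.35
Total COGS = $1,586.85 + $2,959.60 + $1,586.35 = $6,132.80
Ending inventory: 29 @ $17.85 + 59 @ $21.25 = $1,771.40
Check: goods available $7,904.20 = COGS $6,132.80 + ending $1,771.40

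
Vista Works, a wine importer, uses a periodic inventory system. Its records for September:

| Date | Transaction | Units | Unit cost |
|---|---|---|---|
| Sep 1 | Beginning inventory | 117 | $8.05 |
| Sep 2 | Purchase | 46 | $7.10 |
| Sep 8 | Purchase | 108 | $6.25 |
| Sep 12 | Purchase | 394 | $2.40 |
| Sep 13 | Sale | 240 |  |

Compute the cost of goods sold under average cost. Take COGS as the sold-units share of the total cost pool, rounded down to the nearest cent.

COGS = $1,042.66

Sep 13, sell 240: 240/665 × $2,889.05 → $1,042.66
Ending inventory (cost pool remaining) = $1,846.39
Check: goods available $2,889.05 = COGS $1,042.66 + ending $1,846.39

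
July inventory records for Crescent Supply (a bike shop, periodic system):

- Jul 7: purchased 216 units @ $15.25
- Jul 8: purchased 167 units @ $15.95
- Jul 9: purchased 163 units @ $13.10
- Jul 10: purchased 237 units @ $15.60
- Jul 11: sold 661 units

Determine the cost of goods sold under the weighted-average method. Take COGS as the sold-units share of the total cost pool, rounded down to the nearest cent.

Jul 11, sell 661: 661/783 × $11,790.15 → $9,953.11
Ending inventory (cost pool remaining) = $1,837.04
Check: goods available $11,790.15 = COGS $9,953.11 + ending $1,837.04

COGS = $9,953.11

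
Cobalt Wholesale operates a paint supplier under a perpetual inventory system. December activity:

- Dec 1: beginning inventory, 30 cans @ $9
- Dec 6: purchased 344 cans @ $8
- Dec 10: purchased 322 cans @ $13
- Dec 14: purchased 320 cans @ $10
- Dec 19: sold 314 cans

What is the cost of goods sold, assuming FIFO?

Dec 19, 314 sold [FIFO — oldest first]: 30 @ $9 + 284 @ $8 = $2,542
Ending inventory: 60 @ $8 + 322 @ $13 + 320 @ $10 = $7,866
Check: goods available $10,408 = COGS $2,542 + ending $7,866

COGS = $2,542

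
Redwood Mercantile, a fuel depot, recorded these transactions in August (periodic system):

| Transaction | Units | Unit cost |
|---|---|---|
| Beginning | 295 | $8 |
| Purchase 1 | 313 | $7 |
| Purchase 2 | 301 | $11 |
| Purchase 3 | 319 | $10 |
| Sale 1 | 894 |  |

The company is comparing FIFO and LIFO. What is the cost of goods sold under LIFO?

COGS = $8,419

FIFO COGS: 295 @ $8 + 313 @ $7 + 286 @ $11 = $7,697
LIFO COGS: 319 @ $10 + 301 @ $11 + 274 @ $7 = $8,419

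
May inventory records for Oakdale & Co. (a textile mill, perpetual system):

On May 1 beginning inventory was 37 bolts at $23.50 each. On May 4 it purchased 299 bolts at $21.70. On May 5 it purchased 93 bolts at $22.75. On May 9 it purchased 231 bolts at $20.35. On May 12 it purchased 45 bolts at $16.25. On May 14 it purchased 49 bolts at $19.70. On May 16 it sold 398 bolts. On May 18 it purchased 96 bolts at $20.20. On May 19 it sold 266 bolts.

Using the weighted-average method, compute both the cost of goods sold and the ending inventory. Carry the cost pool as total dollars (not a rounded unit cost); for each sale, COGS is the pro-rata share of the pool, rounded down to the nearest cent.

COGS = $13,928.57; ending inventory = $3,881.58

After May 1: 37 on hand, pool $869.50 (≈ $23.5000 each)
After May 4: 336 on hand, pool $7,357.80 (≈ $21.8982 each)
After May 5: 429 on hand, pool $9,473.55 (≈ $22.0829 each)
After May 9: 660 on hand, pool $14,174.40 (≈ $21.4764 each)
After May 12: 705 on hand, pool $14,905.65 (≈ $21.1428 each)
After May 14: 754 on hand, pool $15,870.95 (≈ $21.0490 each)
May 16, sell 398: 398/754 × $15,870.95 → $8,377.50
After May 18: 452 on hand, pool $9,432.65 (≈ $20.8687 each)
May 19, sell 266: 266/452 × $9,432.65 → $5,551.07
Total COGS = $8,377.50 + $5,551.07 = $13,928.57
Ending inventory (cost pool remaining) = $3,881.58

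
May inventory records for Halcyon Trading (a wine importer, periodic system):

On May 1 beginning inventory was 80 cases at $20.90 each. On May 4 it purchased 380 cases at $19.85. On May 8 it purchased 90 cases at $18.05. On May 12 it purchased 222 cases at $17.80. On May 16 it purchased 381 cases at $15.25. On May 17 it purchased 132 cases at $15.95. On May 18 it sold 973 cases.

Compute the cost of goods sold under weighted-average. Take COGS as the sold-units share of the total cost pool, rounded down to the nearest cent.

COGS = $17,193.51

May 18, sell 973: 973/1285 × $22,706.75 → $17,193.51
Ending inventory (cost pool remaining) = $5,513.24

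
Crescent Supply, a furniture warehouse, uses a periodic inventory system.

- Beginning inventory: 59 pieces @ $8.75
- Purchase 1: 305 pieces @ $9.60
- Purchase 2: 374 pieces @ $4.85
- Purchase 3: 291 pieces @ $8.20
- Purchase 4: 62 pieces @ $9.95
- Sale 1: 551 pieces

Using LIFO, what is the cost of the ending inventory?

Ending inventory = $4,297.85

Sale 1 (551) [LIFO — newest first]: 62 @ $9.95 + 291 @ $8.20 + 198 @ $4.85 = $3,963.40
Ending inventory: 59 @ $8.75 + 305 @ $9.60 + 176 @ $4.85 = $4,297.85
Check: goods available $8,261.25 = COGS $3,963.40 + ending $4,297.85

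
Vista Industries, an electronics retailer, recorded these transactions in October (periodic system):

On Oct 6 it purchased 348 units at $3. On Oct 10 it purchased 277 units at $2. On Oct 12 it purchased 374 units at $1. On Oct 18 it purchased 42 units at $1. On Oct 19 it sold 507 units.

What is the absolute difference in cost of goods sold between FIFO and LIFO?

$764

FIFO COGS: 348 @ $3 + 159 @ $2 = $1,362
LIFO COGS: 42 @ $1 + 374 @ $1 + 91 @ $2 = $598
Difference = |$1,362 − $598| = $764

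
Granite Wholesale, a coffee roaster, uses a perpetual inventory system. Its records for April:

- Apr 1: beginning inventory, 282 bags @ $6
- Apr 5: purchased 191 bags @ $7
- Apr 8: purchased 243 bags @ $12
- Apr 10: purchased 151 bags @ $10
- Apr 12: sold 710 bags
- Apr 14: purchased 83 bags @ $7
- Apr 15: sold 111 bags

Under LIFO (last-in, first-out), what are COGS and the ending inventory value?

COGS = $7,262; ending inventory = $774

Apr 12, 710 sold [LIFO — newest first]: 151 @ $10 + 243 @ $12 + 191 @ $7 + 125 @ $6 = $6,513
Apr 15, 111 sold [LIFO — newest first]: 83 @ $7 + 28 @ $6 = $749
Total COGS = $6,513 + $749 = $7,262
Ending inventory: 129 @ $6 = $774
Check: goods available $8,036 = COGS $7,262 + ending $774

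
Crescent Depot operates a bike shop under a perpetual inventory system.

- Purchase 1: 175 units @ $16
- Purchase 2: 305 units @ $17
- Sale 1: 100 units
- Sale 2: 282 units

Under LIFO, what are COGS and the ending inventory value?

COGS = $6,417; ending inventory = $1,568

Sale 1 (100) [LIFO — newest first]: 100 @ $17 = $1,700
Sale 2 (282) [LIFO — newest first]: 205 @ $17 + 77 @ $16 = $4,717
Total COGS = $1,700 + $4,717 = $6,417
Ending inventory: 98 @ $16 = $1,568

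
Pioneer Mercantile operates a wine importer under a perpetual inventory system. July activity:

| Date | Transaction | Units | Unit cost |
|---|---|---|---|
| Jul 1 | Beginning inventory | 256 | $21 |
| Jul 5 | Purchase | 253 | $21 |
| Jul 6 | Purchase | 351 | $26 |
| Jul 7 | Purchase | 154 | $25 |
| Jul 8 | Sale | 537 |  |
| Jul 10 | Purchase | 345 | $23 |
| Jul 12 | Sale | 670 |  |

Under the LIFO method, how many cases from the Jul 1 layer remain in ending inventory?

Jul 8, 537 sold [LIFO — newest first]: 154 @ $25 + 351 @ $26 + 32 @ $21 = $13,648
Jul 12, 670 sold [LIFO — newest first]: 345 @ $23 + 221 @ $21 + 104 @ $21 = $14,760
Total COGS = $13,648 + $14,760 = $28,408
Ending inventory: 152 @ $21 = $3,192

152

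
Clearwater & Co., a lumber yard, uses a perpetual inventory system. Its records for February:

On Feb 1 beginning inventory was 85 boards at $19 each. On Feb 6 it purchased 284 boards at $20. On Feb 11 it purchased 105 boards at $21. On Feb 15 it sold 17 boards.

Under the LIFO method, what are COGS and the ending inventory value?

Feb 15, 17 sold [LIFO — newest first]: 17 @ $21 = $357
Ending inventory: 85 @ $19 + 284 @ $20 + 88 @ $21 = $9,143
Check: goods available $9,500 = COGS $357 + ending $9,143

COGS = $357; ending inventory = $9,143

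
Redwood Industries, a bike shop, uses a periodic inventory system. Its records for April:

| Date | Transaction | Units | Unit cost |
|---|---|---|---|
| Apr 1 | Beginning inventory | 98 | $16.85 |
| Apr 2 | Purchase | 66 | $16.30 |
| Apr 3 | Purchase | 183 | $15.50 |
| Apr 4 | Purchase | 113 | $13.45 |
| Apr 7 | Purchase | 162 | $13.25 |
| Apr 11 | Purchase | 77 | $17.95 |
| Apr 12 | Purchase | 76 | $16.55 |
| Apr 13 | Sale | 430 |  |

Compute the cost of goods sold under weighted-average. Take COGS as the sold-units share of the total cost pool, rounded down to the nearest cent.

Apr 13, sell 430: 430/775 × $11,869.90 → $6,585.88
Ending inventory (cost pool remaining) = $5,284.02
Check: goods available $11,869.90 = COGS $6,585.88 + ending $5,284.02

COGS = $6,585.88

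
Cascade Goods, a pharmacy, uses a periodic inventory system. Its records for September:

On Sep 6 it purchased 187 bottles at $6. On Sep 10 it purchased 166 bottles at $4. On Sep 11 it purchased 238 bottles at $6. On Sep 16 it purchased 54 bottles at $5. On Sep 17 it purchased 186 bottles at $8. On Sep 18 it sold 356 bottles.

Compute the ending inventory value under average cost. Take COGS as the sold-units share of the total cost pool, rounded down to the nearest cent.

Sep 18, sell 356: 356/831 × $4,972.00 → $2,130.00
Ending inventory (cost pool remaining) = $2,842.00

Ending inventory = $2,842.00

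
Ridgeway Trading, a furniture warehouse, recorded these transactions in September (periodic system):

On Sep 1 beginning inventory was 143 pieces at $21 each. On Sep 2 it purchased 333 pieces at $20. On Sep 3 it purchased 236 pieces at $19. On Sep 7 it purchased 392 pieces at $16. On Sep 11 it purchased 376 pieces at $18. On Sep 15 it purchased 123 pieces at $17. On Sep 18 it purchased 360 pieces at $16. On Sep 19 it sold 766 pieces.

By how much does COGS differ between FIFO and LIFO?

FIFO COGS: 143 @ $21 + 333 @ $20 + 236 @ $19 + 54 @ $16 = $15,011
LIFO COGS: 360 @ $16 + 123 @ $17 + 283 @ $18 = $12,945
Difference = |$15,011 − $12,945| = $2,066

$2,066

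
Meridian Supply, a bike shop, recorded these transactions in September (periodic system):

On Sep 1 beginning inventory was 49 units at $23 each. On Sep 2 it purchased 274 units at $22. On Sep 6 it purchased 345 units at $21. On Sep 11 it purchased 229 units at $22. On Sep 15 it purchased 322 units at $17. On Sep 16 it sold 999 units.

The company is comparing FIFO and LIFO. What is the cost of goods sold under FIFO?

FIFO COGS: 49 @ $23 + 274 @ $22 + 345 @ $21 + 229 @ $22 + 102 @ $17 = $21,172
LIFO COGS: 322 @ $17 + 229 @ $22 + 345 @ $21 + 103 @ $22 = $20,023

COGS = $21,172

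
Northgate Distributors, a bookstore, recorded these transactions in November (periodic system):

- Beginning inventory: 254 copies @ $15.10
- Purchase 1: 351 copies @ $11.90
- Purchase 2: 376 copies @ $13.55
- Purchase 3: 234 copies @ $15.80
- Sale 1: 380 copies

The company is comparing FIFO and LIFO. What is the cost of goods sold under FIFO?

FIFO COGS: 254 @ $15.10 + 126 @ $11.90 = $5,334.80
LIFO COGS: 234 @ $15.80 + 146 @ $13.55 = $5,675.50

COGS = $5,334.80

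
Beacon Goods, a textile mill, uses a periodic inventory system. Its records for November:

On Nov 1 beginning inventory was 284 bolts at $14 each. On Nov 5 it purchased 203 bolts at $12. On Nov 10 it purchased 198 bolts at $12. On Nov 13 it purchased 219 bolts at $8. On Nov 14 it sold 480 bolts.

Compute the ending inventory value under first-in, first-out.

Ending inventory = $4,212

Nov 14, 480 sold [FIFO — oldest first]: 284 @ $14 + 196 @ $12 = $6,328
Ending inventory: 7 @ $12 + 198 @ $12 + 219 @ $8 = $4,212
Check: goods available $10,540 = COGS $6,328 + ending $4,212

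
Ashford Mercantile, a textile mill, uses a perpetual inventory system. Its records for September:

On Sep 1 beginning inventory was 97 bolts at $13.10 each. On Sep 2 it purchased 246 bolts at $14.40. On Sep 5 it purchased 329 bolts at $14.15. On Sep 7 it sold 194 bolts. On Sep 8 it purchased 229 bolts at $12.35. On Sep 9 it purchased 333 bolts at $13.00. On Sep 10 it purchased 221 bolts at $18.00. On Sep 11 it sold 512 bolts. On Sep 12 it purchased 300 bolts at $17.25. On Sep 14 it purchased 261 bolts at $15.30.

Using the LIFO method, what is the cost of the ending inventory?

Ending inventory = $19,265.80

Sep 7, 194 sold [LIFO — newest first]: 194 @ $14.15 = $2,745.10
Sep 11, 512 sold [LIFO — newest first]: 221 @ $18.00 + 291 @ $13.00 = $7,761.00
Total COGS = $2,745.10 + $7,761.00 = $10,506.10
Ending inventory: 97 @ $13.10 + 246 @ $14.40 + 135 @ $14.15 + 229 @ $12.35 + 42 @ $13.00 + 300 @ $17.25 + 261 @ $15.30 = $19,265.80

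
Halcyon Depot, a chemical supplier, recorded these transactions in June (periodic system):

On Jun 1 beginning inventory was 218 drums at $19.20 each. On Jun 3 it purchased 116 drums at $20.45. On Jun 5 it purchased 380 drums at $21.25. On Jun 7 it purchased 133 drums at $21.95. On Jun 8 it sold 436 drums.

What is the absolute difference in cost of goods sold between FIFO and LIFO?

FIFO COGS: 218 @ $19.20 + 116 @ $20.45 + 102 @ $21.25 = $8,725.30
LIFO COGS: 133 @ $21.95 + 303 @ $21.25 = $9,358.10
Difference = |$8,725.30 − $9,358.10| = $632.80

$632.80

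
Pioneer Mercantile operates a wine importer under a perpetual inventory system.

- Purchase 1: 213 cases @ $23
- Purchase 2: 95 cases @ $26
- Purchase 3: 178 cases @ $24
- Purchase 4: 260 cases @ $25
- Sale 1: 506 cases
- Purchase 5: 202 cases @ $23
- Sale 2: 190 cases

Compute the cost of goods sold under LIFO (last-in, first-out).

Sale 1 (506) [LIFO — newest first]: 260 @ $25 + 178 @ $24 + 68 @ $26 = $12,540
Sale 2 (190) [LIFO — newest first]: 190 @ $23 = $4,370
Total COGS = $12,540 + $4,370 = $16,910
Ending inventory: 213 @ $23 + 27 @ $26 + 12 @ $23 = $5,877
Check: goods available $22,787 = COGS $16,910 + ending $5,877

COGS = $16,910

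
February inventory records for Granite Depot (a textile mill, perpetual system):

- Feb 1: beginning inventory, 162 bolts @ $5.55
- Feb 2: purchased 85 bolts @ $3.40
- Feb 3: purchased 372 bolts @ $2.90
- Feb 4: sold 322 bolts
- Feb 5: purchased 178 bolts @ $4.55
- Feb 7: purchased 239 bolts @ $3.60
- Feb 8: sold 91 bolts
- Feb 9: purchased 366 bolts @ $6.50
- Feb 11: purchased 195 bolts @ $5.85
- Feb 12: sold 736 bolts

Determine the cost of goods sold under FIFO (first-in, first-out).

Feb 4, 322 sold [FIFO — oldest first]: 162 @ $5.55 + 85 @ $3.40 + 75 @ $2.90 = $1,405.60
Feb 8, 91 sold [FIFO — oldest first]: 91 @ $2.90 = $263.90
Feb 12, 736 sold [FIFO — oldest first]: 206 @ $2.90 + 178 @ $4.55 + 239 @ $3.60 + 113 @ $6.50 = $3,002.20
Total COGS = $1,405.60 + $263.90 + $3,002.20 = $4,671.70
Ending inventory: 253 @ $6.50 + 195 @ $5.85 = $2,785.25
Check: goods available $7,456.95 = COGS $4,671.70 + ending $2,785.25

COGS = $4,671.70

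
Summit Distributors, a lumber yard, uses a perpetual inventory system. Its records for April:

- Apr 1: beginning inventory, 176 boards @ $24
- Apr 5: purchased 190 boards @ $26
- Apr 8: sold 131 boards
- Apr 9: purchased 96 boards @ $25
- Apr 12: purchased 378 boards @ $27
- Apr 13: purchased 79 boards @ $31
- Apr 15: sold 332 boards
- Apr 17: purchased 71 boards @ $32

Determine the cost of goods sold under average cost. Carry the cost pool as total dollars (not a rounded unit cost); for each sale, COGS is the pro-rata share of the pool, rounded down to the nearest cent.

COGS = $12,102.02

After Apr 1: 176 on hand, pool $4,224.00 (≈ $24.0000 each)
After Apr 5: 366 on hand, pool $9,164.00 (≈ $25.0383 each)
Apr 8, sell 131: 131/366 × $9,164.00 → $3,280.01
After Apr 9: 331 on hand, pool $8,283.99 (≈ $25.0272 each)
After Apr 12: 709 on hand, pool $18,489.99 (≈ $26.0790 each)
After Apr 13: 788 on hand, pool $20,938.99 (≈ $26.5723 each)
Apr 15, sell 332: 332/788 × $20,938.99 → $8,822.01
After Apr 17: 527 on hand, pool $14,388.98 (≈ $27.3036 each)
Total COGS = $3,280.01 + $8,822.01 = $12,102.02
Ending inventory (cost pool remaining) = $14,388.98
Check: goods available $26,491.00 = COGS $12,102.02 + ending $14,388.98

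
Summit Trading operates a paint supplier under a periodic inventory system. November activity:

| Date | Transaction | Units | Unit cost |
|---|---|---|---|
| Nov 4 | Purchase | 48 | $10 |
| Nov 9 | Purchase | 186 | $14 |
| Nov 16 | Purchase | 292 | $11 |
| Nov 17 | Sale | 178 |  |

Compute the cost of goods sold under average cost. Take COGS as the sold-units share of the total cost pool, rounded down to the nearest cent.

Nov 17, sell 178: 178/526 × $6,296.00 → $2,130.58
Ending inventory (cost pool remaining) = $4,165.42
Check: goods available $6,296.00 = COGS $2,130.58 + ending $4,165.42

COGS = $2,130.58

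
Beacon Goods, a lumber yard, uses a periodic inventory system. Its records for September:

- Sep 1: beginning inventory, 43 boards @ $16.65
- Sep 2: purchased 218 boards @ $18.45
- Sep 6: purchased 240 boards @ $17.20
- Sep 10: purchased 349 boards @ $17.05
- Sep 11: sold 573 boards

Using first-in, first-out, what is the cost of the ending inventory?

Sep 11, 573 sold [FIFO — oldest first]: 43 @ $16.65 + 218 @ $18.45 + 240 @ $17.20 + 72 @ $17.05 = $10,093.65
Ending inventory: 277 @ $17.05 = $4,722.85

Ending inventory = $4,722.85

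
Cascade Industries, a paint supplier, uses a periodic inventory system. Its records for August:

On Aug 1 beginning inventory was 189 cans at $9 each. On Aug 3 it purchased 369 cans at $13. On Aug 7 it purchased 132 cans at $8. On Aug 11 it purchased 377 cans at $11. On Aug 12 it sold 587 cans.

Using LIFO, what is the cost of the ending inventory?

Ending inventory = $5,484

Aug 12, 587 sold [LIFO — newest first]: 377 @ $11 + 132 @ $8 + 78 @ $13 = $6,217
Ending inventory: 189 @ $9 + 291 @ $13 = $5,484
Check: goods available $11,701 = COGS $6,217 + ending $5,484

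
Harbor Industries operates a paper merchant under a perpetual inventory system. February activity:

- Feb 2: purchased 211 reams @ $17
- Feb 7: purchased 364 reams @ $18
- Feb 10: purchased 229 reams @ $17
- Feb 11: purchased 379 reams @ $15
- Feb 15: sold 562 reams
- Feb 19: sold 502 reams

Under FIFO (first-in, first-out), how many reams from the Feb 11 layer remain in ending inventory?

119

Feb 15, 562 sold [FIFO — oldest first]: 211 @ $17 + 351 @ $18 = $9,905
Feb 19, 502 sold [FIFO — oldest first]: 13 @ $18 + 229 @ $17 + 260 @ $15 = $8,027
Total COGS = $9,905 + $8,027 = $17,932
Ending inventory: 119 @ $15 = $1,785
Check: goods available $19,717 = COGS $17,932 + ending $1,785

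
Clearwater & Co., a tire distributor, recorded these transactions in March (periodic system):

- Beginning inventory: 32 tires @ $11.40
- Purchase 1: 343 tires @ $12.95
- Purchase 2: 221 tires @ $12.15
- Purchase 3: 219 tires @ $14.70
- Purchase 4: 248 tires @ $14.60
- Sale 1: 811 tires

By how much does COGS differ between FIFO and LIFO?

$465.80

FIFO COGS: 32 @ $11.40 + 343 @ $12.95 + 221 @ $12.15 + 215 @ $14.70 = $10,652.30
LIFO COGS: 248 @ $14.60 + 219 @ $14.70 + 221 @ $12.15 + 123 @ $12.95 = $11,118.10
Difference = |$10,652.30 − $11,118.10| = $465.80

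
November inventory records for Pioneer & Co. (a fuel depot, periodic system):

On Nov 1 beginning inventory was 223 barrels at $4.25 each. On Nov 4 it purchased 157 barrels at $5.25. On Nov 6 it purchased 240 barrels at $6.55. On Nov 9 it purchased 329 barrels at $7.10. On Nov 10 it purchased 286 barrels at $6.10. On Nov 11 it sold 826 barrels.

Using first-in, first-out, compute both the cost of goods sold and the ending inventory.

COGS = $4,806.60; ending inventory = $2,617.90

Nov 11, 826 sold [FIFO — oldest first]: 223 @ $4.25 + 157 @ $5.25 + 240 @ $6.55 + 206 @ $7.10 = $4,806.60
Ending inventory: 123 @ $7.10 + 286 @ $6.10 = $2,617.90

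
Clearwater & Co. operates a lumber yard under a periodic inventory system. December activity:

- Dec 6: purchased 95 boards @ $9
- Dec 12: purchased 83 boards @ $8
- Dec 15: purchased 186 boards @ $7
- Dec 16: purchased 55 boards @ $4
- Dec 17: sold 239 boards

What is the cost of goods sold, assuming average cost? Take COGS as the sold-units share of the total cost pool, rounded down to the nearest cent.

Dec 17, sell 239: 239/419 × $3,041.00 → $1,734.60
Ending inventory (cost pool remaining) = $1,306.40
Check: goods available $3,041.00 = COGS $1,734.60 + ending $1,306.40

COGS = $1,734.60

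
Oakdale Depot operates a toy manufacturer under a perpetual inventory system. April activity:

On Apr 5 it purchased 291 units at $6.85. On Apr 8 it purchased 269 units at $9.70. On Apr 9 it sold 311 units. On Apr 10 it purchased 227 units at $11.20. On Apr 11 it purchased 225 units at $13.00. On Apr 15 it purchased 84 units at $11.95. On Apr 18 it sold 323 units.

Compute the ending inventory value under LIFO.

Ending inventory = $4,091.25

Apr 9, 311 sold [LIFO — newest first]: 269 @ $9.70 + 42 @ $6.85 = $2,897.00
Apr 18, 323 sold [LIFO — newest first]: 84 @ $11.95 + 225 @ $13.00 + 14 @ $11.20 = $4,085.60
Total COGS = $2,897.00 + $4,085.60 = $6,982.60
Ending inventory: 249 @ $6.85 + 213 @ $11.20 = $4,091.25
Check: goods available $11,073.85 = COGS $6,982.60 + ending $4,091.25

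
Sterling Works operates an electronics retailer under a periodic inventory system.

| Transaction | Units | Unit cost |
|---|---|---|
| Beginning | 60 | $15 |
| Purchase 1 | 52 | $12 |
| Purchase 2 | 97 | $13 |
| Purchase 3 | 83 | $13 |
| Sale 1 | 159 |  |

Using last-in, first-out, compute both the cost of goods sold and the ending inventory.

COGS = $2,067; ending inventory = $1,797

Sale 1 (159) [LIFO — newest first]: 83 @ $13 + 76 @ $13 = $2,067
Ending inventory: 60 @ $15 + 52 @ $12 + 21 @ $13 = $1,797
Check: goods available $3,864 = COGS $2,067 + ending $1,797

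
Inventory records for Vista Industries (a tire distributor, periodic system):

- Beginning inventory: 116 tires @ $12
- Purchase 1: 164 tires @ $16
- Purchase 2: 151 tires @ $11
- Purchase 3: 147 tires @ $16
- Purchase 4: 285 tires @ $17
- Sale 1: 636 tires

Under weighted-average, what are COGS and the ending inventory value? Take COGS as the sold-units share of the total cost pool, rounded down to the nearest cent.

Sale 1, sell 636: 636/863 × $12,874.00 → $9,487.67
Ending inventory (cost pool remaining) = $3,386.33

COGS = $9,487.67; ending inventory = $3,386.33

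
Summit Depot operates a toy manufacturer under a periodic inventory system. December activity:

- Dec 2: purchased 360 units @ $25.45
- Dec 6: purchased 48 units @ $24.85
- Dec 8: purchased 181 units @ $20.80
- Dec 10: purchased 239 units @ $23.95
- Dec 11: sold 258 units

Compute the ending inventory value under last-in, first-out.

Ending inventory = $13,724.40

Dec 11, 258 sold [LIFO — newest first]: 239 @ $23.95 + 19 @ $20.80 = $6,119.25
Ending inventory: 360 @ $25.45 + 48 @ $24.85 + 162 @ $20.80 = $13,724.40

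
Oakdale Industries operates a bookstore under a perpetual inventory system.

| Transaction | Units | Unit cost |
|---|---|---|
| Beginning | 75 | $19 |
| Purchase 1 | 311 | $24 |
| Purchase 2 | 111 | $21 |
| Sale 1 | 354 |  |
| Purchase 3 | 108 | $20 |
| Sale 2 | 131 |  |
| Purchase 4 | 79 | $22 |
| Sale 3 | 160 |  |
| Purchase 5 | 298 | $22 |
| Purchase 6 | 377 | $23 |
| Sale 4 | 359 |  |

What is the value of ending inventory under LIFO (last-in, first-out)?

Sale 1 (354) [LIFO — newest first]: 111 @ $21 + 243 @ $24 = $8,163
Sale 2 (131) [LIFO — newest first]: 108 @ $20 + 23 @ $24 = $2,712
Sale 3 (160) [LIFO — newest first]: 79 @ $22 + 45 @ $24 + 36 @ $19 = $3,502
Sale 4 (359) [LIFO — newest first]: 359 @ $23 = $8,257
Total COGS = $8,163 + $2,712 + $3,502 + $8,257 = $22,634
Ending inventory: 39 @ $19 + 298 @ $22 + 18 @ $23 = $7,711

Ending inventory = $7,711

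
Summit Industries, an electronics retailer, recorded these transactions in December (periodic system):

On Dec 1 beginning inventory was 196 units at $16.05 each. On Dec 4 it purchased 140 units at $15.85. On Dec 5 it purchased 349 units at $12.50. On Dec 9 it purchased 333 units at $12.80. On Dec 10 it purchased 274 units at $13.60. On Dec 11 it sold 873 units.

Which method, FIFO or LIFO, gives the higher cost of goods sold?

FIFO COGS: 196 @ $16.05 + 140 @ $15.85 + 349 @ $12.50 + 188 @ $12.80 = $12,133.70
LIFO COGS: 274 @ $13.60 + 333 @ $12.80 + 266 @ $12.50 = $11,313.80

FIFO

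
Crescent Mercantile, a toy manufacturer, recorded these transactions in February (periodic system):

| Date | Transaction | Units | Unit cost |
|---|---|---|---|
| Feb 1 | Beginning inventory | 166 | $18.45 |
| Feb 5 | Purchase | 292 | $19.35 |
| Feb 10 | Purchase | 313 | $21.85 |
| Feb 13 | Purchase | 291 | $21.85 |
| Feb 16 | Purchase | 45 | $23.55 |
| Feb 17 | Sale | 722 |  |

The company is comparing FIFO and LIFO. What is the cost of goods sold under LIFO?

COGS = $15,669.70

FIFO COGS: 166 @ $18.45 + 292 @ $19.35 + 264 @ $21.85 = $14,481.30
LIFO COGS: 45 @ $23.55 + 291 @ $21.85 + 313 @ $21.85 + 73 @ $19.35 = $15,669.70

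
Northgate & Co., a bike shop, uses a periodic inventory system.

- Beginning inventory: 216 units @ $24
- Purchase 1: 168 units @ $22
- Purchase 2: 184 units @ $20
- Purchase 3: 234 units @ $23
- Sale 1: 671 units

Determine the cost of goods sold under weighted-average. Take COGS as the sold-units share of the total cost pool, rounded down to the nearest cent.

Sale 1, sell 671: 671/802 × $17,942.00 → $15,011.32
Ending inventory (cost pool remaining) = $2,930.68

COGS = $15,011.32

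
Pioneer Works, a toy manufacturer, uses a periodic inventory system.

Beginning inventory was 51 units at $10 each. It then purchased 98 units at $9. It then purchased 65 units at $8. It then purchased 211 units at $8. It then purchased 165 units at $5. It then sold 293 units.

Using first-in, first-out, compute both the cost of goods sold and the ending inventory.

COGS = $2,544; ending inventory = $1,881

Sale 1 (293) [FIFO — oldest first]: 51 @ $10 + 98 @ $9 + 65 @ $8 + 79 @ $8 = $2,544
Ending inventory: 132 @ $8 + 165 @ $5 = $1,881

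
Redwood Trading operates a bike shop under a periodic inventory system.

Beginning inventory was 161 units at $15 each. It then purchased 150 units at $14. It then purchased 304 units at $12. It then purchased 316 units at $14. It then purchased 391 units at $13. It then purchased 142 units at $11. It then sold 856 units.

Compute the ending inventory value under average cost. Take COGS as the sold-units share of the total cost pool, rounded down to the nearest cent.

Sale 1, sell 856: 856/1464 × $19,232.00 → $11,244.93
Ending inventory (cost pool remaining) = $7,987.07
Check: goods available $19,232.00 = COGS $11,244.93 + ending $7,987.07

Ending inventory = $7,987.07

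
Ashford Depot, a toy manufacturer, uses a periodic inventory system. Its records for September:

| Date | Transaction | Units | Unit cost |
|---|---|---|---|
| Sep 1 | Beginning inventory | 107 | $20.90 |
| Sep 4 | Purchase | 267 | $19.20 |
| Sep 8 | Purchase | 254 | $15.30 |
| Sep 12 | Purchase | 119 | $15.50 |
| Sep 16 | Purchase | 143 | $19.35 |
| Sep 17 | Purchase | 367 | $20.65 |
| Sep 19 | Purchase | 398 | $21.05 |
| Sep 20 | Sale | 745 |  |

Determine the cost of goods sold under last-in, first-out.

COGS = $15,543.45

Sep 20, 745 sold [LIFO — newest first]: 398 @ $21.05 + 347 @ $20.65 = $15,543.45
Ending inventory: 107 @ $20.90 + 267 @ $19.20 + 254 @ $15.30 + 119 @ $15.50 + 143 @ $19.35 + 20 @ $20.65 = $16,273.45
Check: goods available $31,816.90 = COGS $15,543.45 + ending $16,273.45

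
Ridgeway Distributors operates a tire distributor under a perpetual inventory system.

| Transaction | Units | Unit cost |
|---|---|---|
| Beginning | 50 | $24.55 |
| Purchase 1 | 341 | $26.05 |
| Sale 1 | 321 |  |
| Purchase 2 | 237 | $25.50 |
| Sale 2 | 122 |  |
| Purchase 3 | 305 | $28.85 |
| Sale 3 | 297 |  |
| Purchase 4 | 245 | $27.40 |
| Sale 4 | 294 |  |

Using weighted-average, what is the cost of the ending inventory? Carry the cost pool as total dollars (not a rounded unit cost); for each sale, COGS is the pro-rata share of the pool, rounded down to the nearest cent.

After Beginning: 50 on hand, pool $1,227.50 (≈ $24.5500 each)
After Purchase 1: 391 on hand, pool $10,110.55 (≈ $25.8582 each)
Sale 1, sell 321: 321/391 × $10,110.55 → $8,300.47
After Purchase 2: 307 on hand, pool $7,853.58 (≈ $25.5817 each)
Sale 2, sell 122: 122/307 × $7,853.58 → $3,120.96
After Purchase 3: 490 on hand, pool $13,531.87 (≈ $27.6161 each)
Sale 3, sell 297: 297/490 × $13,531.87 → $8,201.97
After Purchase 4: 438 on hand, pool $12,042.90 (≈ $27.4952 each)
Sale 4, sell 294: 294/438 × $12,042.90 → $8,083.59
Total COGS = $8,300.47 + $3,120.96 + $8,201.97 + $8,083.59 = $27,706.99
Ending inventory (cost pool remaining) = $3,959.31

Ending inventory = $3,959.31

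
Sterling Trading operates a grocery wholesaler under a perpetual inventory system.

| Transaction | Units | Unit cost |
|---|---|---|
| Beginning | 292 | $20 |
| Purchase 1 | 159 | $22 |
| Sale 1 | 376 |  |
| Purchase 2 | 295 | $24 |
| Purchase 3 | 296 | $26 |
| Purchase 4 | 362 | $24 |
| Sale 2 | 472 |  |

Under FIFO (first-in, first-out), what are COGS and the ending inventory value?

Sale 1 (376) [FIFO — oldest first]: 292 @ $20 + 84 @ $22 = $7,688
Sale 2 (472) [FIFO — oldest first]: 75 @ $22 + 295 @ $24 + 102 @ $26 = $11,382
Total COGS = $7,688 + $11,382 = $19,070
Ending inventory: 194 @ $26 + 362 @ $24 = $13,732

COGS = $19,070; ending inventory = $13,732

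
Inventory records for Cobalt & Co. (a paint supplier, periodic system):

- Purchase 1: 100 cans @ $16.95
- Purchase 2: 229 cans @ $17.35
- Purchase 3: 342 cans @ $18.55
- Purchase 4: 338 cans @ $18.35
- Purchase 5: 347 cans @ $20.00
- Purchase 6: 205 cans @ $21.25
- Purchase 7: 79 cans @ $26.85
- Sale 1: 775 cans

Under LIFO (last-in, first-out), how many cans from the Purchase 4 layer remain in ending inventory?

194

Sale 1 (775) [LIFO — newest first]: 79 @ $26.85 + 205 @ $21.25 + 347 @ $20.00 + 144 @ $18.35 = $16,059.80
Ending inventory: 100 @ $16.95 + 229 @ $17.35 + 342 @ $18.55 + 194 @ $18.35 = $15,572.15
Check: goods available $31,631.95 = COGS $16,059.80 + ending $15,572.15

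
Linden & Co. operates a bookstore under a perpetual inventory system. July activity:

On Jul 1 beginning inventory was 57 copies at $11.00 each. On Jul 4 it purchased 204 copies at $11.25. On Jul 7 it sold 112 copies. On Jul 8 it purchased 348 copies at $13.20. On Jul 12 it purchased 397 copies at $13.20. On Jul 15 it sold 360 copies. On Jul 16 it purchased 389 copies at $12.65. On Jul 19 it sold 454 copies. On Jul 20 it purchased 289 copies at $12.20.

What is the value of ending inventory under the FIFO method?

Ending inventory = $9,502.65

Jul 7, 112 sold [FIFO — oldest first]: 57 @ $11.00 + 55 @ $11.25 = $1,245.75
Jul 15, 360 sold [FIFO — oldest first]: 149 @ $11.25 + 211 @ $13.20 = $4,461.45
Jul 19, 454 sold [FIFO — oldest first]: 137 @ $13.20 + 317 @ $13.20 = $5,992.80
Total COGS = $1,245.75 + $4,461.45 + $5,992.80 = $11,700.00
Ending inventory: 80 @ $13.20 + 389 @ $12.65 + 289 @ $12.20 = $9,502.65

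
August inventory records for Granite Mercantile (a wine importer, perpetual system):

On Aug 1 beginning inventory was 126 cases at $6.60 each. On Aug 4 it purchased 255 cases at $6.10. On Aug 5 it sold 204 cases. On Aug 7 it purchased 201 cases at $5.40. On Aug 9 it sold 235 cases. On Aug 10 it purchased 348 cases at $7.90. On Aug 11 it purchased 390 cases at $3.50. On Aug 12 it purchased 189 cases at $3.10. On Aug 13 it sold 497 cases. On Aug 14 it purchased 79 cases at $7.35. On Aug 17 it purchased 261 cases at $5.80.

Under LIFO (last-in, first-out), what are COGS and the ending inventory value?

Aug 5, 204 sold [LIFO — newest first]: 204 @ $6.10 = $1,244.40
Aug 9, 235 sold [LIFO — newest first]: 201 @ $5.40 + 34 @ $6.10 = $1,292.80
Aug 13, 497 sold [LIFO — newest first]: 189 @ $3.10 + 308 @ $3.50 = $1,663.90
Total COGS = $1,244.40 + $1,292.80 + $1,663.90 = $4,201.10
Ending inventory: 126 @ $6.60 + 17 @ $6.10 + 348 @ $7.90 + 82 @ $3.50 + 79 @ $7.35 + 261 @ $5.80 = $6,065.95

COGS = $4,201.10; ending inventory = $6,065.95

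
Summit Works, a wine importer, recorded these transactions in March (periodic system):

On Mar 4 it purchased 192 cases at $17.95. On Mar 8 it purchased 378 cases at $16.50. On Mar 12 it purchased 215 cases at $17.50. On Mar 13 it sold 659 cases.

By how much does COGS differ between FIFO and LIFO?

$56.70

FIFO COGS: 192 @ $17.95 + 378 @ $16.50 + 89 @ $17.50 = $11,240.90
LIFO COGS: 215 @ $17.50 + 378 @ $16.50 + 66 @ $17.95 = $11,184.20
Difference = |$11,240.90 − $11,184.20| = $56.70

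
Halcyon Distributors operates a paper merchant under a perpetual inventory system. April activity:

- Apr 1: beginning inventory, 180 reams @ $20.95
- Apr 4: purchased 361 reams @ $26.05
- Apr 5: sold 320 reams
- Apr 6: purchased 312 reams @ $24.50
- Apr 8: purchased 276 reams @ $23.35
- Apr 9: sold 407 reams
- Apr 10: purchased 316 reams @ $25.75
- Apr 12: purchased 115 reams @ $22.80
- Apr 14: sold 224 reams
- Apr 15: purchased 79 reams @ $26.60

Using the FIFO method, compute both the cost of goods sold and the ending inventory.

Apr 5, 320 sold [FIFO — oldest first]: 180 @ $20.95 + 140 @ $26.05 = $7,418.00
Apr 9, 407 sold [FIFO — oldest first]: 221 @ $26.05 + 186 @ $24.50 = $10,314.05
Apr 14, 224 sold [FIFO — oldest first]: 126 @ $24.50 + 98 @ $23.35 = $5,375.30
Total COGS = $7,418.00 + $10,314.05 + $5,375.30 = $23,107.35
Ending inventory: 178 @ $23.35 + 316 @ $25.75 + 115 @ $22.80 + 79 @ $26.60 = $17,016.70

COGS = $23,107.35; ending inventory = $17,016.70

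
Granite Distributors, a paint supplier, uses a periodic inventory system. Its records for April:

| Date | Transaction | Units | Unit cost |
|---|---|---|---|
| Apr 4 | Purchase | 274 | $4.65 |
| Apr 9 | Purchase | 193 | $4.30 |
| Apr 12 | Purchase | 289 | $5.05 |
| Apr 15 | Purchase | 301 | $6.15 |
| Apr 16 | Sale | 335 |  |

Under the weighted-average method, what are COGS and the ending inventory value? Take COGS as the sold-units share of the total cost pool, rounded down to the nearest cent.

Apr 16, sell 335: 335/1057 × $5,414.60 → $1,716.07
Ending inventory (cost pool remaining) = $3,698.53

COGS = $1,716.07; ending inventory = $3,698.53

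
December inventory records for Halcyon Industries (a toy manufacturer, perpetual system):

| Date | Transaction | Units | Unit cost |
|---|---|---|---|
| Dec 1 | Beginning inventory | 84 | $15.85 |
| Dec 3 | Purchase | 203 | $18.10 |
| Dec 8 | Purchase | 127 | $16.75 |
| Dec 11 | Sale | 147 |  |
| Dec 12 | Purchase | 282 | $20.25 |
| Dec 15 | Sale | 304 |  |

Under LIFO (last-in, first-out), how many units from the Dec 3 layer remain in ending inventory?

Dec 11, 147 sold [LIFO — newest first]: 127 @ $16.75 + 20 @ $18.10 = $2,489.25
Dec 15, 304 sold [LIFO — newest first]: 282 @ $20.25 + 22 @ $18.10 = $6,108.70
Total COGS = $2,489.25 + $6,108.70 = $8,597.95
Ending inventory: 84 @ $15.85 + 161 @ $18.10 = $4,245.50

161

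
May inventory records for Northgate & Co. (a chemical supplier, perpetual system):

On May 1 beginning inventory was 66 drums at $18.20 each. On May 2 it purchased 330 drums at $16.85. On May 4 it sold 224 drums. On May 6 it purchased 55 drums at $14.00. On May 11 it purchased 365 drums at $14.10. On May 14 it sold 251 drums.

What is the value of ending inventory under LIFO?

Ending inventory = $5,364.70

May 4, 224 sold [LIFO — newest first]: 224 @ $16.85 = $3,774.40
May 14, 251 sold [LIFO — newest first]: 251 @ $14.10 = $3,539.10
Total COGS = $3,774.40 + $3,539.10 = $7,313.50
Ending inventory: 66 @ $18.20 + 106 @ $16.85 + 55 @ $14.00 + 114 @ $14.10 = $5,364.70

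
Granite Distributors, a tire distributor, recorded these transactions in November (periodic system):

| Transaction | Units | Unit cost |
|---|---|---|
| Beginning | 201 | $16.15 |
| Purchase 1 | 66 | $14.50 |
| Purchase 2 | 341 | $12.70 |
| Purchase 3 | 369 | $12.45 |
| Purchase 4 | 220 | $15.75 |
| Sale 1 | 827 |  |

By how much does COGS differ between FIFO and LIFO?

FIFO COGS: 201 @ $16.15 + 66 @ $14.50 + 341 @ $12.70 + 219 @ $12.45 = $11,260.40
LIFO COGS: 220 @ $15.75 + 369 @ $12.45 + 238 @ $12.70 = $11,081.65
Difference = |$11,260.40 − $11,081.65| = $178.75

$178.75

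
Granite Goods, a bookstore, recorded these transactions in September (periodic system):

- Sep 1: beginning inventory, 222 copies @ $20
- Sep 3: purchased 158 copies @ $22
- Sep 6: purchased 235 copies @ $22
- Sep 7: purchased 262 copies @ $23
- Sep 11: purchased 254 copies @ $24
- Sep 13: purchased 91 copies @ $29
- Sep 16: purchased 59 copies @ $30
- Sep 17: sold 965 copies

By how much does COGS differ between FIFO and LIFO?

FIFO COGS: 222 @ $20 + 158 @ $22 + 235 @ $22 + 262 @ $23 + 88 @ $24 = $21,224
LIFO COGS: 59 @ $30 + 91 @ $29 + 254 @ $24 + 262 @ $23 + 235 @ $22 + 64 @ $22 = $23,109
Difference = |$21,224 − $23,109| = $1,885

$1,885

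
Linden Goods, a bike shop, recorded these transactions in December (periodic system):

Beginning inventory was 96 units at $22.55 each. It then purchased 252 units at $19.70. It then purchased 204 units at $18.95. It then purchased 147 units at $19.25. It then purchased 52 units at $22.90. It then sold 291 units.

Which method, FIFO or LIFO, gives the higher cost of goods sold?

FIFO COGS: 96 @ $22.55 + 195 @ $19.70 = $6,006.30
LIFO COGS: 52 @ $22.90 + 147 @ $19.25 + 92 @ $18.95 = $5,763.95

FIFO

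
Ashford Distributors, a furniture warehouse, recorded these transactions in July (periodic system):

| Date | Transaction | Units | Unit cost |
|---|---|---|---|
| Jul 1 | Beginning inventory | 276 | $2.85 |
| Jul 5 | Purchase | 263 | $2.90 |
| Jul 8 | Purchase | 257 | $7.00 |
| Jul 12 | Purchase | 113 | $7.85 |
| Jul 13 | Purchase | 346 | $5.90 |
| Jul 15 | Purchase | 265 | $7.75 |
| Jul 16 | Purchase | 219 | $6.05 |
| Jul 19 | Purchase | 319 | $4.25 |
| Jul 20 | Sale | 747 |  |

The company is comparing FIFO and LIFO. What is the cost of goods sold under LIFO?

COGS = $4,300.45

FIFO COGS: 276 @ $2.85 + 263 @ $2.90 + 208 @ $7.00 = $3,005.30
LIFO COGS: 319 @ $4.25 + 219 @ $6.05 + 209 @ $7.75 = $4,300.45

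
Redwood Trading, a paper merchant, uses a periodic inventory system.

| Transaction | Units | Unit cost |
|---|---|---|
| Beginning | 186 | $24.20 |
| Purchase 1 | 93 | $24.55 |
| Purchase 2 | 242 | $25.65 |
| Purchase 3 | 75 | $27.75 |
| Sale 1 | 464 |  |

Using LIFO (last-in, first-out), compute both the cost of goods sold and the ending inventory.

COGS = $11,878.50; ending inventory = $3,194.40

Sale 1 (464) [LIFO — newest first]: 75 @ $27.75 + 242 @ $25.65 + 93 @ $24.55 + 54 @ $24.20 = $11,878.50
Ending inventory: 132 @ $24.20 = $3,194.40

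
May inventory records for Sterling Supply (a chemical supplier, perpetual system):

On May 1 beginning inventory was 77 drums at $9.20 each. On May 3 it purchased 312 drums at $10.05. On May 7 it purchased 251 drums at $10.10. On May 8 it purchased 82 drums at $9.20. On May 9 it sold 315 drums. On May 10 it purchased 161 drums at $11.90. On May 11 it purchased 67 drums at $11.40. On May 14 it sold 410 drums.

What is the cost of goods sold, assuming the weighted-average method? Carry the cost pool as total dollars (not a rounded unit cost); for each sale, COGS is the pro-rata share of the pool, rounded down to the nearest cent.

After May 1: 77 on hand, pool $708.40 (≈ $9.2000 each)
After May 3: 389 on hand, pool $3,844.00 (≈ $9.8817 each)
After May 7: 640 on hand, pool $6,379.10 (≈ $9.9673 each)
After May 8: 722 on hand, pool $7,133.50 (≈ $9.8802 each)
May 9, sell 315: 315/722 × $7,133.50 → $3,112.26
After May 10: 568 on hand, pool $5,937.14 (≈ $10.4527 each)
After May 11: 635 on hand, pool $6,700.94 (≈ $10.5527 each)
May 14, sell 410: 410/635 × $6,700.94 → $4,326.59
Total COGS = $3,112.26 + $4,326.59 = $7,438.85
Ending inventory (cost pool remaining) = $2,374.35

COGS = $7,438.85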